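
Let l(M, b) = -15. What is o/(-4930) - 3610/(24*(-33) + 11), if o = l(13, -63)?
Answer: 3561803/770066 ≈ 4.6253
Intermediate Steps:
o = -15
o/(-4930) - 3610/(24*(-33) + 11) = -15/(-4930) - 3610/(24*(-33) + 11) = -15*(-1/4930) - 3610/(-792 + 11) = 3/986 - 3610/(-781) = 3/986 - 3610*(-1/781) = 3/986 + 3610/781 = 3561803/770066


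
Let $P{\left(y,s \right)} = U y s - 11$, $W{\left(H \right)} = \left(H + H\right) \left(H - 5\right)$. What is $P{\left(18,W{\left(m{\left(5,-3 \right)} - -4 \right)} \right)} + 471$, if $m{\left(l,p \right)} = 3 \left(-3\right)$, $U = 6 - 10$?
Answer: $-6740$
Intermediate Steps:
$U = -4$ ($U = 6 - 10 = -4$)
$m{\left(l,p \right)} = -9$
$W{\left(H \right)} = 2 H \left(-5 + H\right)$
$P{\left(y,s \right)} = -11 - 4 s y$ ($P{\left(y,s \right)} = - 4 y s - 11 = - 4 s y - 11 = -11 - 4 s y$)
$P{\left(18,W{\left(m{\left(5,-3 \right)} - -4 \right)} \right)} + 471 = \left(-11 - 4 \cdot 2 \left(-9 - -4\right) \left(-5 - 5\right) 18\right) + 471 = \left(-11 - 4 \cdot 2 \left(-9 + 4\right) \left(-5 + \left(-9 + 4\right)\right) 18\right) + 471 = \left(-11 - 4 \cdot 2 \left(-5\right) \left(-5 - 5\right) 18\right) + 471 = \left(-11 - 4 \cdot 2 \left(-5\right) \left(-10\right) 18\right) + 471 = \left(-11 - 400 \cdot 18\right) + 471 = \left(-11 - 7200\right) + 471 = -7211 + 471 = -6740$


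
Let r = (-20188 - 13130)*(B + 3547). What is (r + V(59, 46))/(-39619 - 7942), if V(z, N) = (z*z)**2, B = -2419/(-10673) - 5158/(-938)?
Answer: 531860693965249/238073101357 ≈ 2234.0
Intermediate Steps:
B = 28660178/5005637 (B = -2419*(-1/10673) - 5158*(-1/938) = 2419/10673 + 2579/469 = 28660178/5005637 ≈ 5.7256)
V(z, N) = z**4 (V(z, N) = (z**2)**2 = z**4)
r = -592515804529206/5005637 (r = (-20188 - 13130)*(28660178/5005637 + 3547) = -33318*17783654617/5005637 = -592515804529206/5005637 ≈ -1.1837e+8)
(r + V(59, 46))/(-39619 - 7942) = (-592515804529206/5005637 + 59**4)/(-39619 - 7942) = (-592515804529206/5005637 + 12117361)/(-47561) = -531860693965249/5005637*(-1/47561) = 531860693965249/238073101357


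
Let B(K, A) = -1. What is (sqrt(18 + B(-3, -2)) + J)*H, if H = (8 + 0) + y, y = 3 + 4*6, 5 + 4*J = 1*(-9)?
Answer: -245/2 + 35*sqrt(17) ≈ 21.809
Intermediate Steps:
J = -7/2 (J = -5/4 + (1*(-9))/4 = -5/4 + (1/4)*(-9) = -5/4 - 9/4 = -7/2 ≈ -3.5000)
y = 27 (y = 3 + 24 = 27)
H = 35 (H = (8 + 0) + 27 = 8 + 27 = 35)
(sqrt(18 + B(-3, -2)) + J)*H = (sqrt(18 - 1) - 7/2)*35 = (sqrt(17) - 7/2)*35 = (-7/2 + sqrt(17))*35 = -245/2 + 35*sqrt(17)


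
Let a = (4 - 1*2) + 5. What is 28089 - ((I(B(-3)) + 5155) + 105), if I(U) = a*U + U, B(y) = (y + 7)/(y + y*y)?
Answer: 68471/3 ≈ 22824.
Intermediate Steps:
a = 7 (a = (4 - 2) + 5 = 2 + 5 = 7)
B(y) = (7 + y)/(y + y**2)
I(U) = 8*U (I(U) = 7*U + U = 8*U)
28089 - ((I(B(-3)) + 5155) + 105) = 28089 - ((8*((7 - 3)/((-3)*(1 - 3))) + 5155) + 105) = 28089 - ((8*(-1/3*4/(-2)) + 5155) + 105) = 28089 - ((8*(-1/3*(-1/2)*4) + 5155) + 105) = 28089 - ((8*(2/3) + 5155) + 105) = 28089 - ((16/3 + 5155) + 105) = 28089 - (15481/3 + 105) = 28089 - 1*15796/3 = 28089 - 15796/3 = 68471/3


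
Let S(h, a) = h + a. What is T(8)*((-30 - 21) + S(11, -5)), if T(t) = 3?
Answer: -135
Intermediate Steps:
S(h, a) = a + h
T(8)*((-30 - 21) + S(11, -5)) = 3*((-30 - 21) + (-5 + 11)) = 3*(-51 + 6) = 3*(-45) = -135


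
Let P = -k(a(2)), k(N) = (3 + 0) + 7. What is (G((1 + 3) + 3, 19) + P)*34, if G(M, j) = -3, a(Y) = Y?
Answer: -442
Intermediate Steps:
k(N) = 10 (k(N) = 3 + 7 = 10)
P = -10 (P = -1*10 = -10)
(G((1 + 3) + 3, 19) + P)*34 = (-3 - 10)*34 = -13*34 = -442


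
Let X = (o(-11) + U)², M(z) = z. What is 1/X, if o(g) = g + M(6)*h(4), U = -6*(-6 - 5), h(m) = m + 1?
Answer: 1/7225 ≈ 0.00013841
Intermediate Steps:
h(m) = 1 + m
U = 66 (U = -6*(-11) = 66)
o(g) = 30 + g (o(g) = g + 6*(1 + 4) = g + 6*5 = g + 30 = 30 + g)
X = 7225 (X = ((30 - 11) + 66)² = (19 + 66)² = 85² = 7225)
1/X = 1/7225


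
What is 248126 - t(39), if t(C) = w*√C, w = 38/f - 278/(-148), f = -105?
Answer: 248126 - 11783*√39/7770 ≈ 2.4812e+5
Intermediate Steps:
w = 11783/7770 (w = 38/(-105) - 278/(-148) = 38*(-1/105) - 278*(-1/148) = -38/105 + 139/74 = 11783/7770 ≈ 1.5165)
t(C) = 11783*√C/7770
248126 - t(39) = 248126 - 11783*√39/7770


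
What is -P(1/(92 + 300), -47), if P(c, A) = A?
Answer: 47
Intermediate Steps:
-P(1/(92 + 300), -47) = -1*(-47) = 47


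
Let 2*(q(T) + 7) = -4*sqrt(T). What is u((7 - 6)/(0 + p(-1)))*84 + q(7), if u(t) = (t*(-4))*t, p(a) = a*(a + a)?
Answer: -91 - 2*sqrt(7) ≈ -96.292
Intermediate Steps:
p(a) = 2*a**2 (p(a) = a*(2*a) = 2*a**2)
u(t) = -4*t**2 (u(t) = (-4*t)*t = -4*t**2)
q(T) = -7 - 2*sqrt(T) (q(T) = -7 + (-4*sqrt(T))/2 = -7 - 2*sqrt(T))
u((7 - 6)/(0 + p(-1)))*84 + q(7) = -4*(7 - 6)**2/(0 + 2*(-1)**2)**2*84 + (-7 - 2*sqrt(7)) = -4/(0 + 2*1)**2*84 + (-7 - 2*sqrt(7)) = -4/(0 + 2)**2*84 + (-7 - 2*sqrt(7)) = -4*(1/2)**2*84 + (-7 - 2*sqrt(7)) = -4*1/4*84 + (-7 - 2*sqrt(7)) = -1*84 + (-7 - 2*sqrt(7)) = -84 + (-7 - 2*sqrt(7)) = -91 - 2*sqrt(7)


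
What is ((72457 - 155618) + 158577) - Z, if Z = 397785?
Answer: -322369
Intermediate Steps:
((72457 - 155618) + 158577) - Z = ((72457 - 155618) + 158577) - 1*397785 = (-83161 + 158577) - 397785 = 75416 - 397785 = -322369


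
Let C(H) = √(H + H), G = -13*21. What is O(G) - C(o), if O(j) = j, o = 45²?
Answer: -273 - 45*√2 ≈ -336.64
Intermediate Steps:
G = -273
o = 2025
C(H) = √2*√H (C(H) = √(2*H) = √2*√H)
O(G) - C(o) = -273 - √2*√2025 = -273 - √2*45 = -273 - 45*√2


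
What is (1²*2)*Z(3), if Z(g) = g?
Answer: 6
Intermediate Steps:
(1²*2)*Z(3) = (1²*2)*3 = (1*2)*3 = 2*3 = 6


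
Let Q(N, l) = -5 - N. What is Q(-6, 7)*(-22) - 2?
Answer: -24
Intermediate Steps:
Q(-6, 7)*(-22) - 2 = (-5 - 1*(-6))*(-22) - 2 = (-5 + 6)*(-22) - 2 = 1*(-22) - 2 = -22 - 2 = -24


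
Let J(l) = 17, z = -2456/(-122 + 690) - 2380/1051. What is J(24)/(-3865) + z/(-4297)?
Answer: -3550812424/1239298479005 ≈ -0.0028652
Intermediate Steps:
z = -491637/74621 (z = -2456/568 - 2380*1/1051 = -2456*1/568 - 2380/1051 = -307/71 - 2380/1051 = -491637/74621 ≈ -6.5885)
J(24)/(-3865) + z/(-4297) = 17/(-3865) - 491637/74621/(-4297) = 17*(-1/3865) - 491637/74621*(-1/4297) = -17/3865 + 491637/320646437 = -3550812424/1239298479005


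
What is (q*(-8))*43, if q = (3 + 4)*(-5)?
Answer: 12040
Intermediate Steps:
q = -35 (q = 7*(-5) = -35)
(q*(-8))*43 = -35*(-8)*43 = 280*43 = 12040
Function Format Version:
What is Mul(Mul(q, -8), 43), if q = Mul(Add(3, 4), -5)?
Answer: 12040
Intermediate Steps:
q = -35 (q = Mul(7, -5) = -35)
Mul(Mul(q, -8), 43) = Mul(Mul(-35, -8), 43) = Mul(280, 43) = 12040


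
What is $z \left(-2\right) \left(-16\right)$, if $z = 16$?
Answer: $512$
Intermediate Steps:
$z \left(-2\right) \left(-16\right) = 16 \left(-2\right) \left(-16\right) = \left(-32\right) \left(-16\right) = 512$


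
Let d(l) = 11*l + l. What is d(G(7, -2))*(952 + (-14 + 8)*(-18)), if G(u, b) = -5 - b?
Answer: -38160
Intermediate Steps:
d(l) = 12*l
d(G(7, -2))*(952 + (-14 + 8)*(-18)) = (12*(-5 - 1*(-2)))*(952 + (-14 + 8)*(-18)) = (12*(-5 + 2))*(952 - 6*(-18)) = (12*(-3))*(952 + 108) = -36*1060 = -38160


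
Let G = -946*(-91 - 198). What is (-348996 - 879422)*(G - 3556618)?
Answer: 4033171459632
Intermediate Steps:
G = 273394 (G = -946*(-289) = 273394)
(-348996 - 879422)*(G - 3556618) = (-348996 - 879422)*(273394 - 3556618) = -1228418*(-3283224) = 4033171459632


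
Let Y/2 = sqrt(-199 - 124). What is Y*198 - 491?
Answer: -491 + 396*I*sqrt(323) ≈ -491.0 + 7117.0*I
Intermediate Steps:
Y = 2*I*sqrt(323) (Y = 2*sqrt(-199 - 124) = 2*sqrt(-323) = 2*(I*sqrt(323)) = 2*I*sqrt(323) ≈ 35.944*I)
Y*198 - 491 = (2*I*sqrt(323))*198 - 491 = 396*I*sqrt(323) - 491 = -491 + 396*I*sqrt(323)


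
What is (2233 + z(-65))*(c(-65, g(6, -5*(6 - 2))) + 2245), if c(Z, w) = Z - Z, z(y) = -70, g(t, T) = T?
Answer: 4855935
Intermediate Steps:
c(Z, w) = 0
(2233 + z(-65))*(c(-65, g(6, -5*(6 - 2))) + 2245) = (2233 - 70)*(0 + 2245) = 2163*2245 = 4855935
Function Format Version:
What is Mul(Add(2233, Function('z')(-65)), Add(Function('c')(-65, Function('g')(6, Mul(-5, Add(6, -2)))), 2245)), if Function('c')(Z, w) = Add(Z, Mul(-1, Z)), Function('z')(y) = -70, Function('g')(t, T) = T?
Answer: 4855935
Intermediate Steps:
Function('c')(Z, w) = 0
Mul(Add(2233, Function('z')(-65)), Add(Function('c')(-65, Function('g')(6, Mul(-5, Add(6, -2)))), 2245)) = Mul(Add(2233, -70), Add(0, 2245)) = Mul(2163, 2245) = 4855935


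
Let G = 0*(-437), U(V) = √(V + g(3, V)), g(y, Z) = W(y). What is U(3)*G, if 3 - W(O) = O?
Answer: 0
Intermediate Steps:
W(O) = 3 - O
g(y, Z) = 3 - y
U(V) = √V (U(V) = √(V + (3 - 1*3)) = √(V + (3 - 3)) = √(V + 0) = √V)
G = 0
U(3)*G = √3*0 = 0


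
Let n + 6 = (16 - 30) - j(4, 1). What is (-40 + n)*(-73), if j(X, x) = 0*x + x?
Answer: 4453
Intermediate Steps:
j(X, x) = x (j(X, x) = 0 + x = x)
n = -21 (n = -6 + ((16 - 30) - 1*1) = -6 + (-14 - 1) = -6 - 15 = -21)
(-40 + n)*(-73) = (-40 - 21)*(-73) = -61*(-73) = 4453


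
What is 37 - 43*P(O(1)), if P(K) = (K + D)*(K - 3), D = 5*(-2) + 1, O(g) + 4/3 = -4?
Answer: -45892/9 ≈ -5099.1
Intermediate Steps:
O(g) = -16/3 (O(g) = -4/3 - 4 = -16/3)
D = -9 (D = -10 + 1 = -9)
P(K) = (-9 + K)*(-3 + K) (P(K) = (K - 9)*(K - 3) = (-9 + K)*(-3 + K))
37 - 43*P(O(1)) = 37 - 43*(27 + (-16/3)**2 - 12*(-16/3)) = 37 - 43*(27 + 256/9 + 64) = 37 - 43*1075/9 = 37 - 46225/9 = -45892/9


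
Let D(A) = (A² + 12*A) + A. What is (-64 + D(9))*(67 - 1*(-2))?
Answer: 9246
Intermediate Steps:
D(A) = A² + 13*A
(-64 + D(9))*(67 - 1*(-2)) = (-64 + 9*(13 + 9))*(67 - 1*(-2)) = (-64 + 9*22)*(67 + 2) = (-64 + 198)*69 = 134*69 = 9246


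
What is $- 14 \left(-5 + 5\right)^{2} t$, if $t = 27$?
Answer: $0$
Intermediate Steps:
$- 14 \left(-5 + 5\right)^{2} t = - 14 \left(-5 + 5\right)^{2} \cdot 27 = - 14 \cdot 0^{2} \cdot 27 = \left(-14\right) 0 \cdot 27 = 0 \cdot 27 = 0$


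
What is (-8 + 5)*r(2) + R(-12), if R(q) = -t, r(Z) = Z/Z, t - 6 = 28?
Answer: -37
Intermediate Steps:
t = 34 (t = 6 + 28 = 34)
r(Z) = 1
R(q) = -34 (R(q) = -1*34 = -34)
(-8 + 5)*r(2) + R(-12) = (-8 + 5)*1 - 34 = -3*1 - 34 = -3 - 34 = -37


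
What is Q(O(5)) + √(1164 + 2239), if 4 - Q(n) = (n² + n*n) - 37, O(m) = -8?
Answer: -87 + √3403 ≈ -28.665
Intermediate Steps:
Q(n) = 41 - 2*n² (Q(n) = 4 - ((n² + n*n) - 37) = 4 - ((n² + n²) - 37) = 4 - (2*n² - 37) = 4 - (-37 + 2*n²) = 4 + (37 - 2*n²) = 41 - 2*n²)
Q(O(5)) + √(1164 + 2239) = (41 - 2*(-8)²) + √(1164 + 2239) = (41 - 2*64) + √3403 = (41 - 128) + √3403 = -87 + √3403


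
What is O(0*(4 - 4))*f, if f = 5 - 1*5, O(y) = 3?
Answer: 0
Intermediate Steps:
f = 0 (f = 5 - 5 = 0)
O(0*(4 - 4))*f = 3*0 = 0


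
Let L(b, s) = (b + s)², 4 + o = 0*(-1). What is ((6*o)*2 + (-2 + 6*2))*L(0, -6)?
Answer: -1368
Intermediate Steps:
o = -4 (o = -4 + 0*(-1) = -4 + 0 = -4)
((6*o)*2 + (-2 + 6*2))*L(0, -6) = ((6*(-4))*2 + (-2 + 6*2))*(0 - 6)² = (-24*2 + (-2 + 12))*(-6)² = (-48 + 10)*36 = -38*36 = -1368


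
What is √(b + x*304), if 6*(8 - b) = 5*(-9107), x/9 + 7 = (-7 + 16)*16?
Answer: 5*√550698/6 ≈ 618.41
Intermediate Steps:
x = 1233 (x = -63 + 9*((-7 + 16)*16) = -63 + 9*(9*16) = -63 + 9*144 = -63 + 1296 = 1233)
b = 45583/6 (b = 8 - 5*(-9107)/6 = 8 - ⅙*(-45535) = 8 + 45535/6 = 45583/6 ≈ 7597.2)
√(b + x*304) = √(45583/6 + 1233*304) = √(45583/6 + 374832) = √(2294575/6) = 5*√550698/6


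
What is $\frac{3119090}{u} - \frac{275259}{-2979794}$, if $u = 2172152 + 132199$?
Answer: $\frac{9928539019369}{6866491283694} \approx 1.4459$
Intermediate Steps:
$u = 2304351$
$\frac{3119090}{u} - \frac{275259}{-2979794} = \frac{3119090}{2304351} - \frac{275259}{-2979794} = 3119090 \cdot \frac{1}{2304351} - - \frac{275259}{2979794} = \frac{3119090}{2304351} + \frac{275259}{2979794} = \frac{9928539019369}{6866491283694}$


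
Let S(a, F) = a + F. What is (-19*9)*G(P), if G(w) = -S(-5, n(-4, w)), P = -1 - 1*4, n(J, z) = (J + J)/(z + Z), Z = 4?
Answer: 513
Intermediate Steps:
n(J, z) = 2*J/(4 + z) (n(J, z) = (J + J)/(z + 4) = (2*J)/(4 + z) = 2*J/(4 + z))
P = -5 (P = -1 - 4 = -5)
S(a, F) = F + a
G(w) = 5 + 8/(4 + w) (G(w) = -(2*(-4)/(4 + w) - 5) = -(-8/(4 + w) - 5) = -(-5 - 8/(4 + w)) = 5 + 8/(4 + w))
(-19*9)*G(P) = (-19*9)*((28 + 5*(-5))/(4 - 5)) = -171*(28 - 25)/(-1) = -(-171)*3 = -171*(-3) = 513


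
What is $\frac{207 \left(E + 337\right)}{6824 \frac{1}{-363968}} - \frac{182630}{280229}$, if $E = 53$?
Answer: $- \frac{1029251030469710}{239035337} \approx -4.3059 \cdot 10^{6}$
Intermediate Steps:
$\frac{207 \left(E + 337\right)}{6824 \frac{1}{-363968}} - \frac{182630}{280229} = \frac{207 \left(53 + 337\right)}{6824 \frac{1}{-363968}} - \frac{182630}{280229} = \frac{207 \cdot 390}{6824 \left(- \frac{1}{363968}\right)} - \frac{182630}{280229} = \frac{80730}{- \frac{853}{45496}} - \frac{182630}{280229} = 80730 \left(- \frac{45496}{853}\right) - \frac{182630}{280229} = - \frac{3672892080}{853} - \frac{182630}{280229} = - \frac{1029251030469710}{239035337}$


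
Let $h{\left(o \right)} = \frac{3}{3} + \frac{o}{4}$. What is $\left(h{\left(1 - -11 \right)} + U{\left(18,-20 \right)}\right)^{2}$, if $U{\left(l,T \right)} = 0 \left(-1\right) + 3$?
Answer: $49$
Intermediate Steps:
$U{\left(l,T \right)} = 3$ ($U{\left(l,T \right)} = 0 + 3 = 3$)
$h{\left(o \right)} = 1 + \frac{o}{4}$ ($h{\left(o \right)} = 3 \cdot \frac{1}{3} + o \frac{1}{4} = 1 + \frac{o}{4}$)
$\left(h{\left(1 - -11 \right)} + U{\left(18,-20 \right)}\right)^{2} = \left(\left(1 + \frac{1 - -11}{4}\right) + 3\right)^{2} = \left(\left(1 + \frac{1 + 11}{4}\right) + 3\right)^{2} = \left(\left(1 + \frac{1}{4} \cdot 12\right) + 3\right)^{2} = \left(\left(1 + 3\right) + 3\right)^{2} = \left(4 + 3\right)^{2} = 7^{2} = 49$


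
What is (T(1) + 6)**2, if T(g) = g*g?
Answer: 49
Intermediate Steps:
T(g) = g**2
(T(1) + 6)**2 = (1**2 + 6)**2 = (1 + 6)**2 = 7**2 = 49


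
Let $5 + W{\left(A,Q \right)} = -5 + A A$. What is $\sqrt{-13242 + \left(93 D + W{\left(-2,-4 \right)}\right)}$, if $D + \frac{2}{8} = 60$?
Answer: $\frac{i \sqrt{30765}}{2} \approx 87.7 i$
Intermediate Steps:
$D = \frac{239}{4}$ ($D = - \frac{1}{4} + 60 = \frac{239}{4} \approx 59.75$)
$W{\left(A,Q \right)} = -10 + A^{2}$ ($W{\left(A,Q \right)} = -5 + \left(-5 + A A\right) = -5 + \left(-5 + A^{2}\right) = -10 + A^{2}$)
$\sqrt{-13242 + \left(93 D + W{\left(-2,-4 \right)}\right)} = \sqrt{-13242 + \left(93 \cdot \frac{239}{4} - \left(10 - \left(-2\right)^{2}\right)\right)} = \sqrt{-13242 + \left(\frac{22227}{4} + \left(-10 + 4\right)\right)} = \sqrt{-13242 + \left(\frac{22227}{4} - 6\right)} = \sqrt{-13242 + \frac{22203}{4}} = \sqrt{- \frac{30765}{4}} = \frac{i \sqrt{30765}}{2}$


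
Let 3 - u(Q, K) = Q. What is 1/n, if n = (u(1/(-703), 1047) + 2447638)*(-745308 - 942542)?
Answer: -703/2904269357568400 ≈ -2.4206e-13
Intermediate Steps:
u(Q, K) = 3 - Q
n = -2904269357568400/703 (n = ((3 - 1/(-703)) + 2447638)*(-745308 - 942542) = ((3 - 1*(-1/703)) + 2447638)*(-1687850) = ((3 + 1/703) + 2447638)*(-1687850) = (2110/703 + 2447638)*(-1687850) = (1720691624/703)*(-1687850) = -2904269357568400/703 ≈ -4.1313e+12)
1/n = 1/(-2904269357568400/703) = -703/2904269357568400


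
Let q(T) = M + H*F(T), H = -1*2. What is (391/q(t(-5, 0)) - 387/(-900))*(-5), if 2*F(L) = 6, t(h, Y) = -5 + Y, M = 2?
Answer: 2433/5 ≈ 486.60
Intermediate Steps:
F(L) = 3 (F(L) = (½)*6 = 3)
H = -2
q(T) = -4 (q(T) = 2 - 2*3 = 2 - 6 = -4)
(391/q(t(-5, 0)) - 387/(-900))*(-5) = (391/(-4) - 387/(-900))*(-5) = (391*(-¼) - 387*(-1/900))*(-5) = (-391/4 + 43/100)*(-5) = -2433/25*(-5) = 2433/5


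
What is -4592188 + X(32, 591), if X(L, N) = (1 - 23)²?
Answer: -4591704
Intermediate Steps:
X(L, N) = 484 (X(L, N) = (-22)² = 484)
-4592188 + X(32, 591) = -4592188 + 484 = -4591704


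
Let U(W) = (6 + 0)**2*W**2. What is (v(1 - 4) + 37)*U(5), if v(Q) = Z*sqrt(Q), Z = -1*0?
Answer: 33300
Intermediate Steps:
Z = 0
v(Q) = 0 (v(Q) = 0*sqrt(Q) = 0)
U(W) = 36*W**2 (U(W) = 6**2*W**2 = 36*W**2)
(v(1 - 4) + 37)*U(5) = (0 + 37)*(36*5**2) = 37*(36*25) = 37*900 = 33300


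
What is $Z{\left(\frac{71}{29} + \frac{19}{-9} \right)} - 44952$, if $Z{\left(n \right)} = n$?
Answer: $- \frac{11732384}{261} \approx -44952.0$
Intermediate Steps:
$Z{\left(\frac{71}{29} + \frac{19}{-9} \right)} - 44952 = \left(\frac{71}{29} + \frac{19}{-9}\right) - 44952 = \left(71 \cdot \frac{1}{29} + 19 \left(- \frac{1}{9}\right)\right) - 44952 = \left(\frac{71}{29} - \frac{19}{9}\right) - 44952 = \frac{88}{261} - 44952 = - \frac{11732384}{261}$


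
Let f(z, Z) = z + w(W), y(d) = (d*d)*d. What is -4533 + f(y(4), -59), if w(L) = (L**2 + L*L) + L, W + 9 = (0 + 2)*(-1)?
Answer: -4238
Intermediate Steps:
W = -11 (W = -9 + (0 + 2)*(-1) = -9 + 2*(-1) = -9 - 2 = -11)
w(L) = L + 2*L**2 (w(L) = (L**2 + L**2) + L = 2*L**2 + L = L + 2*L**2)
y(d) = d**3 (y(d) = d**2*d = d**3)
f(z, Z) = 231 + z (f(z, Z) = z - 11*(1 + 2*(-11)) = z - 11*(1 - 22) = z - 11*(-21) = z + 231 = 231 + z)
-4533 + f(y(4), -59) = -4533 + (231 + 4**3) = -4533 + (231 + 64) = -4533 + 295 = -4238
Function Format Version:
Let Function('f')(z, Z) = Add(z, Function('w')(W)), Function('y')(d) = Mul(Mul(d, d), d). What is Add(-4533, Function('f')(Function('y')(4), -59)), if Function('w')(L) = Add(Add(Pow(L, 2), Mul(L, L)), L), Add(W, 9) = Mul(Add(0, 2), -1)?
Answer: -4238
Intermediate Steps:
W = -11 (W = Add(-9, Mul(Add(0, 2), -1)) = Add(-9, Mul(2, -1)) = Add(-9, -2) = -11)
Function('w')(L) = Add(L, Mul(2, Pow(L, 2))) (Function('w')(L) = Add(Add(Pow(L, 2), Pow(L, 2)), L) = Add(Mul(2, Pow(L, 2)), L) = Add(L, Mul(2, Pow(L, 2))))
Function('y')(d) = Pow(d, 3) (Function('y')(d) = Mul(Pow(d, 2), d) = Pow(d, 3))
Function('f')(z, Z) = Add(231, z) (Function('f')(z, Z) = Add(z, Mul(-11, Add(1, Mul(2, -11)))) = Add(z, Mul(-11, Add(1, -22))) = Add(z, Mul(-11, -21)) = Add(z, 231) = Add(231, z))
Add(-4533, Function('f')(Function('y')(4), -59)) = Add(-4533, Add(231, Pow(4, 3))) = Add(-4533, Add(231, 64)) = Add(-4533, 295) = -4238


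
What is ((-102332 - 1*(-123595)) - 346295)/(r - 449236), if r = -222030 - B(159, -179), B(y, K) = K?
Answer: 325032/671087 ≈ 0.48434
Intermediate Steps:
r = -221851 (r = -222030 - 1*(-179) = -222030 + 179 = -221851)
((-102332 - 1*(-123595)) - 346295)/(r - 449236) = ((-102332 - 1*(-123595)) - 346295)/(-221851 - 449236) = ((-102332 + 123595) - 346295)/(-671087) = (21263 - 346295)*(-1/671087) = -325032*(-1/671087) = 325032/671087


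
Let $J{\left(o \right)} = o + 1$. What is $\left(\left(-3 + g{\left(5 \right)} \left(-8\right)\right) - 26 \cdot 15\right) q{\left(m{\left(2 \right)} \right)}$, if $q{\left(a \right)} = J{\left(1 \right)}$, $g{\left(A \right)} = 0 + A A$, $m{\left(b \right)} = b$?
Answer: $-1186$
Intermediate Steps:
$g{\left(A \right)} = A^{2}$ ($g{\left(A \right)} = 0 + A^{2} = A^{2}$)
$J{\left(o \right)} = 1 + o$
$q{\left(a \right)} = 2$ ($q{\left(a \right)} = 1 + 1 = 2$)
$\left(\left(-3 + g{\left(5 \right)} \left(-8\right)\right) - 26 \cdot 15\right) q{\left(m{\left(2 \right)} \right)} = \left(\left(-3 + 5^{2} \left(-8\right)\right) - 26 \cdot 15\right) 2 = \left(\left(-3 + 25 \left(-8\right)\right) - 390\right) 2 = \left(\left(-3 - 200\right) - 390\right) 2 = \left(-203 - 390\right) 2 = \left(-593\right) 2 = -1186$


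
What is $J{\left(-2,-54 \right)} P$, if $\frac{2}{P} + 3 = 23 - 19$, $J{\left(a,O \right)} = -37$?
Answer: $-74$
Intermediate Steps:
$P = 2$ ($P = \frac{2}{-3 + \left(23 - 19\right)} = \frac{2}{-3 + 4} = \frac{2}{1} = 2 \cdot 1 = 2$)
$J{\left(-2,-54 \right)} P = \left(-37\right) 2 = -74$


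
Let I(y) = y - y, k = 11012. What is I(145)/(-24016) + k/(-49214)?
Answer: -5506/24607 ≈ -0.22376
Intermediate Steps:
I(y) = 0
I(145)/(-24016) + k/(-49214) = 0/(-24016) + 11012/(-49214) = 0*(-1/24016) + 11012*(-1/49214) = 0 - 5506/24607 = -5506/24607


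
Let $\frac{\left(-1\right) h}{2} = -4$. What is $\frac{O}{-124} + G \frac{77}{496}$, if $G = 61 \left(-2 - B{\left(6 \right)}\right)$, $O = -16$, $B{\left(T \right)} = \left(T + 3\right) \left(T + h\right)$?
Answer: $-1212$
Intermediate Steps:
$h = 8$ ($h = \left(-2\right) \left(-4\right) = 8$)
$B{\left(T \right)} = \left(3 + T\right) \left(8 + T\right)$ ($B{\left(T \right)} = \left(T + 3\right) \left(T + 8\right) = \left(3 + T\right) \left(8 + T\right)$)
$G = -7808$ ($G = 61 \left(-2 - \left(24 + 6^{2} + 11 \cdot 6\right)\right) = 61 \left(-2 - \left(24 + 36 + 66\right)\right) = 61 \left(-2 - 126\right) = 61 \left(-128\right) = -7808$)
$\frac{O}{-124} + G \frac{77}{496} = - \frac{16}{-124} - 7808 \cdot \frac{77}{496} = \left(-16\right) \left(- \frac{1}{124}\right) - 7808 \cdot 77 \cdot \frac{1}{496} = \frac{4}{31} - \frac{37576}{31} = -1212$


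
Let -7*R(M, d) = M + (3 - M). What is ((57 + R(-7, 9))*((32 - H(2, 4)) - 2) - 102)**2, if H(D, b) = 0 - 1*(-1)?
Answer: 115992900/49 ≈ 2.3672e+6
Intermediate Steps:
H(D, b) = 1 (H(D, b) = 0 + 1 = 1)
R(M, d) = -3/7 (R(M, d) = -(M + (3 - M))/7 = -1/7*3 = -3/7)
((57 + R(-7, 9))*((32 - H(2, 4)) - 2) - 102)**2 = ((57 - 3/7)*((32 - 1*1) - 2) - 102)**2 = (396*((32 - 1) - 2)/7 - 102)**2 = (396*(31 - 2)/7 - 102)**2 = ((396/7)*29 - 102)**2 = (11484/7 - 102)**2 = (10770/7)**2 = 115992900/49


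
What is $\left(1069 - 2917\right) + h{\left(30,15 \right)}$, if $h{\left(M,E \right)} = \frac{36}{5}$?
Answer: $- \frac{9204}{5} \approx -1840.8$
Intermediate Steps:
$h{\left(M,E \right)} = \frac{36}{5}$ ($h{\left(M,E \right)} = 36 \cdot \frac{1}{5} = \frac{36}{5}$)
$\left(1069 - 2917\right) + h{\left(30,15 \right)} = \left(1069 - 2917\right) + \frac{36}{5} = -1848 + \frac{36}{5} = - \frac{9204}{5}$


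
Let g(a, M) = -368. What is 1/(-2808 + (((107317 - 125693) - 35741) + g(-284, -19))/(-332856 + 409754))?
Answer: -76898/215984069 ≈ -0.00035604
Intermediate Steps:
1/(-2808 + (((107317 - 125693) - 35741) + g(-284, -19))/(-332856 + 409754)) = 1/(-2808 + (((107317 - 125693) - 35741) - 368)/(-332856 + 409754)) = 1/(-2808 + ((-18376 - 35741) - 368)/76898) = 1/(-2808 + (-54117 - 368)*(1/76898)) = 1/(-2808 - 54485*1/76898) = 1/(-2808 - 54485/76898) = 1/(-215984069/76898) = -76898/215984069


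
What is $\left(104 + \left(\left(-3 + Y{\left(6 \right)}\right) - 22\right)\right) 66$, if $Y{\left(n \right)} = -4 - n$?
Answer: $4554$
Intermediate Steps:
$\left(104 + \left(\left(-3 + Y{\left(6 \right)}\right) - 22\right)\right) 66 = \left(104 - 35\right) 66 = 69 \cdot 66 = 4554$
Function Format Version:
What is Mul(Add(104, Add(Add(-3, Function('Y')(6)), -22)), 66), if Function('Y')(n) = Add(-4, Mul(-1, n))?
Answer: 4554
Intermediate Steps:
Mul(Add(104, Add(Add(-3, Function('Y')(6)), -22)), 66) = Mul(Add(104, Add(Add(-3, Add(-4, Mul(-1, 6))), -22)), 66) = Mul(Add(104, Add(Add(-3, Add(-4, -6)), -22)), 66) = Mul(Add(104, Add(Add(-3, -10), -22)), 66) = Mul(Add(104, Add(-13, -22)), 66) = Mul(Add(104, -35), 66) = Mul(69, 66) = 4554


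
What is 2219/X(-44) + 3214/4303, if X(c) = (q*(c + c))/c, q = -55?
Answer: -9194817/473330 ≈ -19.426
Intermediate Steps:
X(c) = -110 (X(c) = (-55*(c + c))/c = (-110*c)/c = -110)
2219/X(-44) + 3214/4303 = 2219/(-110) + 3214/4303 = 2219*(-1/110) + 3214*(1/4303) = -2219/110 + 3214/4303 = -9194817/473330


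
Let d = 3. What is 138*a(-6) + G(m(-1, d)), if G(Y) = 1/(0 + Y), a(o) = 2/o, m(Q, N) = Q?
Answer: -47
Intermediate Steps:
G(Y) = 1/Y
138*a(-6) + G(m(-1, d)) = 138*(2/(-6)) + 1/(-1) = 138*(2*(-1/6)) - 1 = 138*(-1/3) - 1 = -46 - 1 = -47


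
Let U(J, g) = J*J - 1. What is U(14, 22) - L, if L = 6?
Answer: 189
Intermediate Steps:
U(J, g) = -1 + J² (U(J, g) = J² - 1 = -1 + J²)
U(14, 22) - L = (-1 + 14²) - 1*6 = (-1 + 196) - 6 = 195 - 6 = 189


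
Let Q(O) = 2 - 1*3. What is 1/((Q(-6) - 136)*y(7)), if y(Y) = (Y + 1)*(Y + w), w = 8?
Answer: -1/16440 ≈ -6.0827e-5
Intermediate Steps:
Q(O) = -1 (Q(O) = 2 - 3 = -1)
y(Y) = (1 + Y)*(8 + Y) (y(Y) = (Y + 1)*(Y + 8) = (1 + Y)*(8 + Y))
1/((Q(-6) - 136)*y(7)) = 1/((-1 - 136)*(8 + 7² + 9*7)) = 1/(-137*(8 + 49 + 63)) = 1/(-137*120) = 1/(-16440) = -1/16440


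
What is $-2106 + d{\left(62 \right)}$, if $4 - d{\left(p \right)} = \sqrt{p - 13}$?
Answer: $-2109$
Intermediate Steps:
$d{\left(p \right)} = 4 - \sqrt{-13 + p}$ ($d{\left(p \right)} = 4 - \sqrt{p - 13} = 4 - \sqrt{-13 + p}$)
$-2106 + d{\left(62 \right)} = -2106 + \left(4 - \sqrt{-13 + 62}\right) = -2106 + \left(4 - \sqrt{49}\right) = -2106 + \left(4 - 7\right) = -2106 - 3 = -2109$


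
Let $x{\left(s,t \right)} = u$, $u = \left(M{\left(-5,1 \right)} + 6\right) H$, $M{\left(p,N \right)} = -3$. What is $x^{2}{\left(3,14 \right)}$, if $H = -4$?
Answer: $144$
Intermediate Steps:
$u = -12$ ($u = \left(-3 + 6\right) \left(-4\right) = 3 \left(-4\right) = -12$)
$x{\left(s,t \right)} = -12$
$x^{2}{\left(3,14 \right)} = \left(-12\right)^{2} = 144$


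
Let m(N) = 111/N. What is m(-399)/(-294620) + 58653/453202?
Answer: 1149151450427/8879237820460 ≈ 0.12942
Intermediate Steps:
m(-399)/(-294620) + 58653/453202 = (111/(-399))/(-294620) + 58653/453202 = (111*(-1/399))*(-1/294620) + 58653*(1/453202) = -37/133*(-1/294620) + 58653/453202 = 37/39184460 + 58653/453202 = 1149151450427/8879237820460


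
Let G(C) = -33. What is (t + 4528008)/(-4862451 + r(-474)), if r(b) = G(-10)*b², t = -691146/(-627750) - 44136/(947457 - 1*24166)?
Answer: -48600288828183509/131769620216227125 ≈ -0.36883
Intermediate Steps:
t = 11304120509/10733257875 (t = -691146*(-1/627750) - 44136/(947457 - 24166) = 12799/11625 - 44136/923291 = 11304120509/10733257875 ≈ 1.0532)
r(b) = -33*b²
(t + 4528008)/(-4862451 + r(-474)) = (11304120509/10733257875 + 4528008)/(-4862451 - 33*(-474)²) = 48600288828183509/(10733257875*(-4862451 - 33*224676)) = 48600288828183509/(10733257875*(-4862451 - 7414308)) = (48600288828183509/10733257875)/(-12276759) = (48600288828183509/10733257875)*(-1/12276759) = -48600288828183509/131769620216227125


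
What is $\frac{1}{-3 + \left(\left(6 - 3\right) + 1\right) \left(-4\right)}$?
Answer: $- \frac{1}{19} \approx -0.052632$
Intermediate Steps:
$\frac{1}{-3 + \left(\left(6 - 3\right) + 1\right) \left(-4\right)} = \frac{1}{-3 + \left(3 + 1\right) \left(-4\right)} = \frac{1}{-3 + 4 \left(-4\right)} = \frac{1}{-3 - 16} = \frac{1}{-19} = - \frac{1}{19}$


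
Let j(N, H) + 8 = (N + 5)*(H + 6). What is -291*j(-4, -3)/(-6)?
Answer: -485/2 ≈ -242.50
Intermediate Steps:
j(N, H) = -8 + (5 + N)*(6 + H) (j(N, H) = -8 + (N + 5)*(H + 6) = -8 + (5 + N)*(6 + H))
-291*j(-4, -3)/(-6) = -291*(22 + 5*(-3) + 6*(-4) - 3*(-4))/(-6) = -291*(22 - 15 - 24 + 12)*(-1)/6 = -(-1455)*(-1)/6 = -291*⅚ = -485/2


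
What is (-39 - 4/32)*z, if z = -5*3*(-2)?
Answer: -4695/4 ≈ -1173.8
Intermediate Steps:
z = 30 (z = -15*(-2) = 30)
(-39 - 4/32)*z = (-39 - 4/32)*30 = (-39 - 4*1/32)*30 = (-39 - ⅛)*30 = -313/8*30 = -4695/4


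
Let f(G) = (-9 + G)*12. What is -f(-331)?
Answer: 4080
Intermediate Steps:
f(G) = -108 + 12*G
-f(-331) = -(-108 + 12*(-331)) = -(-108 - 3972) = -1*(-4080) = 4080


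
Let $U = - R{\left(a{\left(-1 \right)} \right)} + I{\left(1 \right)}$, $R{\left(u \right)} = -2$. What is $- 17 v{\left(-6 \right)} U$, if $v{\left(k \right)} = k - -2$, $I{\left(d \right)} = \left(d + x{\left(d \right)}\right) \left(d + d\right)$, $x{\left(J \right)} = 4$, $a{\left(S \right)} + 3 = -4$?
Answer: $816$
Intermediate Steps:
$a{\left(S \right)} = -7$ ($a{\left(S \right)} = -3 - 4 = -7$)
$I{\left(d \right)} = 2 d \left(4 + d\right)$ ($I{\left(d \right)} = \left(d + 4\right) \left(d + d\right) = \left(4 + d\right) 2 d = 2 d \left(4 + d\right)$)
$v{\left(k \right)} = 2 + k$ ($v{\left(k \right)} = k + 2 = 2 + k$)
$U = 12$ ($U = \left(-1\right) \left(-2\right) + 2 \cdot 1 \left(4 + 1\right) = 2 + 2 \cdot 1 \cdot 5 = 2 + 10 = 12$)
$- 17 v{\left(-6 \right)} U = - 17 \left(2 - 6\right) 12 = \left(-17\right) \left(-4\right) 12 = 68 \cdot 12 = 816$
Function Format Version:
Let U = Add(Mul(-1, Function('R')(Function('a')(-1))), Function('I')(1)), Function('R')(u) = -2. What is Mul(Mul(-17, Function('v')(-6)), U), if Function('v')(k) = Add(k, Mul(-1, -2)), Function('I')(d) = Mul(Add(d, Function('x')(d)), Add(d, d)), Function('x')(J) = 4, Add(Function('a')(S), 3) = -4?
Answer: 816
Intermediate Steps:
Function('a')(S) = -7 (Function('a')(S) = Add(-3, -4) = -7)
Function('I')(d) = Mul(2, d, Add(4, d)) (Function('I')(d) = Mul(Add(d, 4), Add(d, d)) = Mul(Add(4, d), Mul(2, d)) = Mul(2, d, Add(4, d)))
Function('v')(k) = Add(2, k) (Function('v')(k) = Add(k, 2) = Add(2, k))
U = 12 (U = Add(Mul(-1, -2), Mul(2, 1, Add(4, 1))) = Add(2, Mul(2, 1, 5)) = Add(2, 10) = 12)
Mul(Mul(-17, Function('v')(-6)), U) = Mul(Mul(-17, Add(2, -6)), 12) = Mul(Mul(-17, -4), 12) = Mul(68, 12) = 816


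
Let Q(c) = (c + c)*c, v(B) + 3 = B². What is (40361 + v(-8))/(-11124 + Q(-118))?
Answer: 20211/8362 ≈ 2.4170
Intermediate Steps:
v(B) = -3 + B²
Q(c) = 2*c² (Q(c) = (2*c)*c = 2*c²)
(40361 + v(-8))/(-11124 + Q(-118)) = (40361 + (-3 + (-8)²))/(-11124 + 2*(-118)²) = (40361 + (-3 + 64))/(-11124 + 2*13924) = (40361 + 61)/(-11124 + 27848) = 40422/16724 = 40422*(1/16724) = 20211/8362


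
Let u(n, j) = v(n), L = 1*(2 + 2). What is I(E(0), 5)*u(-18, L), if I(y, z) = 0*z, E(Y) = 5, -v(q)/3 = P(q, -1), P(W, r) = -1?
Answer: 0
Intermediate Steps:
v(q) = 3 (v(q) = -3*(-1) = 3)
I(y, z) = 0
L = 4 (L = 1*4 = 4)
u(n, j) = 3
I(E(0), 5)*u(-18, L) = 0*3 = 0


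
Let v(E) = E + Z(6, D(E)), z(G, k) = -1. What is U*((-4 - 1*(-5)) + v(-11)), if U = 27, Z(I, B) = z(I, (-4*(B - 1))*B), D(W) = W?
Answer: -297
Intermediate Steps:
Z(I, B) = -1
v(E) = -1 + E (v(E) = E - 1 = -1 + E)
U*((-4 - 1*(-5)) + v(-11)) = 27*((-4 - 1*(-5)) + (-1 - 11)) = 27*((-4 + 5) - 12) = 27*(1 - 12) = 27*(-11) = -297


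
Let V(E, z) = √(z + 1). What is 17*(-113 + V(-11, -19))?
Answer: -1921 + 51*I*√2 ≈ -1921.0 + 72.125*I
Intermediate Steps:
V(E, z) = √(1 + z)
17*(-113 + V(-11, -19)) = 17*(-113 + √(1 - 19)) = 17*(-113 + √(-18)) = 17*(-113 + 3*I*√2) = -1921 + 51*I*√2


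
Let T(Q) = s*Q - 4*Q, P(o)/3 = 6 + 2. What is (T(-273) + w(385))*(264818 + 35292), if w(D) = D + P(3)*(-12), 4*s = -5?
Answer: 918486655/2 ≈ 4.5924e+8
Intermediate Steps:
s = -5/4 (s = (¼)*(-5) = -5/4 ≈ -1.2500)
P(o) = 24 (P(o) = 3*(6 + 2) = 3*8 = 24)
T(Q) = -21*Q/4 (T(Q) = -5*Q/4 - 4*Q = -21*Q/4)
w(D) = -288 + D (w(D) = D + 24*(-12) = D - 288 = -288 + D)
(T(-273) + w(385))*(264818 + 35292) = (-21/4*(-273) + (-288 + 385))*(264818 + 35292) = (5733/4 + 97)*300110 = (6121/4)*300110 = 918486655/2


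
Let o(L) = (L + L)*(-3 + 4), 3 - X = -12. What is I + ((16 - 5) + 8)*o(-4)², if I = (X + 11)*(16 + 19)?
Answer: 2126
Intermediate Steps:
X = 15 (X = 3 - 1*(-12) = 3 + 12 = 15)
o(L) = 2*L (o(L) = (2*L)*1 = 2*L)
I = 910 (I = (15 + 11)*(16 + 19) = 26*35 = 910)
I + ((16 - 5) + 8)*o(-4)² = 910 + ((16 - 5) + 8)*(2*(-4))² = 910 + (11 + 8)*(-8)² = 910 + 19*64 = 910 + 1216 = 2126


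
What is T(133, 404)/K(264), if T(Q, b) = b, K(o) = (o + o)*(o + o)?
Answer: 101/69696 ≈ 0.0014492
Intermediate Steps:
K(o) = 4*o² (K(o) = (2*o)*(2*o) = 4*o²)
T(133, 404)/K(264) = 404/((4*264²)) = 404/((4*69696)) = 404/278784 = 404*(1/278784) = 101/69696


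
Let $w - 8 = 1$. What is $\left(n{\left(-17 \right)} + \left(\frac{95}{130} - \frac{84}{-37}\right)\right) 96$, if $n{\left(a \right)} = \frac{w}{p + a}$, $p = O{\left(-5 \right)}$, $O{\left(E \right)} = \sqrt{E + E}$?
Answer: $\frac{2643792}{11063} - \frac{864 i \sqrt{10}}{299} \approx 238.98 - 9.1378 i$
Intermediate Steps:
$w = 9$ ($w = 8 + 1 = 9$)
$O{\left(E \right)} = \sqrt{2} \sqrt{E}$ ($O{\left(E \right)} = \sqrt{2 E} = \sqrt{2} \sqrt{E}$)
$p = i \sqrt{10}$ ($p = \sqrt{2} \sqrt{-5} = \sqrt{2} i \sqrt{5} = i \sqrt{10} \approx 3.1623 i$)
$n{\left(a \right)} = \frac{9}{a + i \sqrt{10}}$ ($n{\left(a \right)} = \frac{9}{i \sqrt{10} + a} = \frac{9}{a + i \sqrt{10}}$)
$\left(n{\left(-17 \right)} + \left(\frac{95}{130} - \frac{84}{-37}\right)\right) 96 = \left(\frac{9}{-17 + i \sqrt{10}} + \left(\frac{95}{130} - \frac{84}{-37}\right)\right) 96 = \left(\frac{9}{-17 + i \sqrt{10}} + \left(95 \cdot \frac{1}{130} - - \frac{84}{37}\right)\right) 96 = \left(\frac{9}{-17 + i \sqrt{10}} + \left(\frac{19}{26} + \frac{84}{37}\right)\right) 96 = \left(\frac{9}{-17 + i \sqrt{10}} + \frac{2887}{962}\right) 96 = \left(\frac{2887}{962} + \frac{9}{-17 + i \sqrt{10}}\right) 96 = \frac{138576}{481} + \frac{864}{-17 + i \sqrt{10}}$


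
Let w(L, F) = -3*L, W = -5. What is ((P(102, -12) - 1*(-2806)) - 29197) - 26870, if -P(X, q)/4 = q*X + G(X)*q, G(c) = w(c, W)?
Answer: -63053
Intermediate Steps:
G(c) = -3*c
P(X, q) = 8*X*q (P(X, q) = -4*(q*X + (-3*X)*q) = -4*(X*q - 3*X*q) = -(-8)*X*q = 8*X*q)
((P(102, -12) - 1*(-2806)) - 29197) - 26870 = ((8*102*(-12) - 1*(-2806)) - 29197) - 26870 = ((-9792 + 2806) - 29197) - 26870 = (-6986 - 29197) - 26870 = -36183 - 26870 = -63053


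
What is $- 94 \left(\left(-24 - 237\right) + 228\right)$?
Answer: $3102$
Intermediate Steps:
$- 94 \left(\left(-24 - 237\right) + 228\right) = - 94 \left(-261 + 228\right) = \left(-94\right) \left(-33\right) = 3102$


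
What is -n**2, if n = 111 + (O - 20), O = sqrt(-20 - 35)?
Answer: -(91 + I*sqrt(55))**2 ≈ -8226.0 - 1349.7*I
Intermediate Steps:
O = I*sqrt(55) (O = sqrt(-55) = I*sqrt(55) ≈ 7.4162*I)
n = 91 + I*sqrt(55) (n = 111 + (I*sqrt(55) - 20) = 111 + (-20 + I*sqrt(55)) = 91 + I*sqrt(55) ≈ 91.0 + 7.4162*I)
-n**2 = -(91 + I*sqrt(55))**2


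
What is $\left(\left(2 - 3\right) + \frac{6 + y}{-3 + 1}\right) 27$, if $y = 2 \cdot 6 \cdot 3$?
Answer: $-594$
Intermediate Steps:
$y = 36$ ($y = 12 \cdot 3 = 36$)
$\left(\left(2 - 3\right) + \frac{6 + y}{-3 + 1}\right) 27 = \left(\left(2 - 3\right) + \frac{6 + 36}{-3 + 1}\right) 27 = \left(-1 + \frac{42}{-2}\right) 27 = \left(-1 + 42 \left(- \frac{1}{2}\right)\right) 27 = \left(-1 - 21\right) 27 = \left(-22\right) 27 = -594$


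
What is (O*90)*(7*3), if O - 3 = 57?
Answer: 113400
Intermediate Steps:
O = 60 (O = 3 + 57 = 60)
(O*90)*(7*3) = (60*90)*(7*3) = 5400*21 = 113400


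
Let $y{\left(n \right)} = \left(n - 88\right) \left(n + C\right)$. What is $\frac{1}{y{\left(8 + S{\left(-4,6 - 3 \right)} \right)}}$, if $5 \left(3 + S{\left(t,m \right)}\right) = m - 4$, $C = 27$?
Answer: $- \frac{25}{66144} \approx -0.00037796$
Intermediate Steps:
$S{\left(t,m \right)} = - \frac{19}{5} + \frac{m}{5}$ ($S{\left(t,m \right)} = -3 + \frac{m - 4}{5} = -3 + \frac{-4 + m}{5} = -3 + \left(- \frac{4}{5} + \frac{m}{5}\right) = - \frac{19}{5} + \frac{m}{5}$)
$y{\left(n \right)} = \left(-88 + n\right) \left(27 + n\right)$ ($y{\left(n \right)} = \left(n - 88\right) \left(n + 27\right) = \left(-88 + n\right) \left(27 + n\right)$)
$\frac{1}{y{\left(8 + S{\left(-4,6 - 3 \right)} \right)}} = \frac{1}{-2376 + \left(8 - \left(\frac{19}{5} - \frac{6 - 3}{5}\right)\right)^{2} - 61 \left(8 - \left(\frac{19}{5} - \frac{6 - 3}{5}\right)\right)} = \frac{1}{-2376 + \left(8 + \left(- \frac{19}{5} + \frac{1}{5} \cdot 3\right)\right)^{2} - 61 \left(8 + \left(- \frac{19}{5} + \frac{1}{5} \cdot 3\right)\right)} = \frac{1}{-2376 + \left(8 + \left(- \frac{19}{5} + \frac{3}{5}\right)\right)^{2} - 61 \left(8 + \left(- \frac{19}{5} + \frac{3}{5}\right)\right)} = \frac{1}{-2376 + \left(8 - \frac{16}{5}\right)^{2} - 61 \left(8 - \frac{16}{5}\right)} = \frac{1}{-2376 + \left(\frac{24}{5}\right)^{2} - \frac{1464}{5}} = \frac{1}{-2376 + \frac{576}{25} - \frac{1464}{5}} = \frac{1}{- \frac{66144}{25}} = - \frac{25}{66144}$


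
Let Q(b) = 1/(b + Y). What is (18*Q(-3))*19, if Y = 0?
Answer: -114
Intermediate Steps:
Q(b) = 1/b (Q(b) = 1/(b + 0) = 1/b)
(18*Q(-3))*19 = (18/(-3))*19 = (18*(-⅓))*19 = -6*19 = -114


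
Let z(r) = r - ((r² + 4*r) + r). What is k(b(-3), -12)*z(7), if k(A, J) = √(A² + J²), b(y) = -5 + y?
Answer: -308*√13 ≈ -1110.5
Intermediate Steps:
z(r) = -r² - 4*r (z(r) = r - (r² + 5*r) = r + (-r² - 5*r) = -r² - 4*r)
k(b(-3), -12)*z(7) = √((-5 - 3)² + (-12)²)*(-1*7*(4 + 7)) = √((-8)² + 144)*(-1*7*11) = √(64 + 144)*(-77) = √208*(-77) = (4*√13)*(-77) = -308*√13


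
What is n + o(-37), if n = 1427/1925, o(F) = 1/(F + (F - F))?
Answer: 50874/71225 ≈ 0.71427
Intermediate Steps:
o(F) = 1/F (o(F) = 1/(F + 0) = 1/F)
n = 1427/1925 (n = 1427*(1/1925) = 1427/1925 ≈ 0.74130)
n + o(-37) = 1427/1925 + 1/(-37) = 1427/1925 - 1/37 = 50874/71225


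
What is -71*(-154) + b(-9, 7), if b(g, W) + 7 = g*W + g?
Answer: 10855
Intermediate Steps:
b(g, W) = -7 + g + W*g (b(g, W) = -7 + (g*W + g) = -7 + (W*g + g) = -7 + (g + W*g) = -7 + g + W*g)
-71*(-154) + b(-9, 7) = -71*(-154) + (-7 - 9 + 7*(-9)) = 10934 + (-7 - 9 - 63) = 10934 - 79 = 10855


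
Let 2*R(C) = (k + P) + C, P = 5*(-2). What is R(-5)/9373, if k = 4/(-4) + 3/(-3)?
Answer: -17/18746 ≈ -0.00090686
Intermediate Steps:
k = -2 (k = 4*(-1/4) + 3*(-1/3) = -1 - 1 = -2)
P = -10
R(C) = -6 + C/2 (R(C) = ((-2 - 10) + C)/2 = (-12 + C)/2 = -6 + C/2)
R(-5)/9373 = (-6 + (1/2)*(-5))/9373 = (-6 - 5/2)/9373 = (1/9373)*(-17/2) = -17/18746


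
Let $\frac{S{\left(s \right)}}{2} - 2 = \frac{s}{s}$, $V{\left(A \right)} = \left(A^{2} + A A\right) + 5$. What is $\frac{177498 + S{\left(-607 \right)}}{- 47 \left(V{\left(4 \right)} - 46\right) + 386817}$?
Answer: $\frac{7396}{16135} \approx 0.45838$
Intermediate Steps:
$V{\left(A \right)} = 5 + 2 A^{2}$ ($V{\left(A \right)} = \left(A^{2} + A^{2}\right) + 5 = 2 A^{2} + 5 = 5 + 2 A^{2}$)
$S{\left(s \right)} = 6$ ($S{\left(s \right)} = 4 + 2 \frac{s}{s} = 4 + 2 \cdot 1 = 4 + 2 = 6$)
$\frac{177498 + S{\left(-607 \right)}}{- 47 \left(V{\left(4 \right)} - 46\right) + 386817} = \frac{177498 + 6}{- 47 \left(\left(5 + 2 \cdot 4^{2}\right) - 46\right) + 386817} = \frac{177504}{- 47 \left(\left(5 + 2 \cdot 16\right) - 46\right) + 386817} = \frac{177504}{- 47 \left(\left(5 + 32\right) - 46\right) + 386817} = \frac{177504}{- 47 \left(37 - 46\right) + 386817} = \frac{177504}{\left(-47\right) \left(-9\right) + 386817} = \frac{177504}{423 + 386817} = \frac{177504}{387240} = 177504 \cdot \frac{1}{387240} = \frac{7396}{16135}$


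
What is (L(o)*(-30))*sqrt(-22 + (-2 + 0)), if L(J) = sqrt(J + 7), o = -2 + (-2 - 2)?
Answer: -60*I*sqrt(6) ≈ -146.97*I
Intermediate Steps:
o = -6 (o = -2 - 4 = -6)
L(J) = sqrt(7 + J)
(L(o)*(-30))*sqrt(-22 + (-2 + 0)) = (sqrt(7 - 6)*(-30))*sqrt(-22 + (-2 + 0)) = (sqrt(1)*(-30))*sqrt(-22 - 2) = (1*(-30))*sqrt(-24) = -60*I*sqrt(6)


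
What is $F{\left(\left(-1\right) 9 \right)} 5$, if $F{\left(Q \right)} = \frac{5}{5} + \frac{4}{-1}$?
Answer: $-15$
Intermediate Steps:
$F{\left(Q \right)} = -3$ ($F{\left(Q \right)} = 5 \cdot \frac{1}{5} + 4 \left(-1\right) = 1 - 4 = -3$)
$F{\left(\left(-1\right) 9 \right)} 5 = \left(-3\right) 5 = -15$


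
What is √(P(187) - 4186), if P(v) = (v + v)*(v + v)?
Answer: √135690 ≈ 368.36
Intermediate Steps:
P(v) = 4*v² (P(v) = (2*v)*(2*v) = 4*v²)
√(P(187) - 4186) = √(4*187² - 4186) = √(4*34969 - 4186) = √(139876 - 4186) = √135690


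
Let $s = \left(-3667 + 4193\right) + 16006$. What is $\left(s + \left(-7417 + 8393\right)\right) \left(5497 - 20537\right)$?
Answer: $-263320320$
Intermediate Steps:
$s = 16532$ ($s = 526 + 16006 = 16532$)
$\left(s + \left(-7417 + 8393\right)\right) \left(5497 - 20537\right) = \left(16532 + \left(-7417 + 8393\right)\right) \left(5497 - 20537\right) = \left(16532 + 976\right) \left(-15040\right) = 17508 \left(-15040\right) = -263320320$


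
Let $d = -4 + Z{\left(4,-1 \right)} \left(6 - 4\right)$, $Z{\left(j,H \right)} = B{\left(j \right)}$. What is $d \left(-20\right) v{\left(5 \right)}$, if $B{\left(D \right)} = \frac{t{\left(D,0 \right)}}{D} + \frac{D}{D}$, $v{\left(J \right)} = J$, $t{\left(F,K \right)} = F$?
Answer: $0$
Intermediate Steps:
$B{\left(D \right)} = 2$ ($B{\left(D \right)} = \frac{D}{D} + \frac{D}{D} = 1 + 1 = 2$)
$Z{\left(j,H \right)} = 2$
$d = 0$ ($d = -4 + 2 \left(6 - 4\right) = -4 + 2 \cdot 2 = -4 + 4 = 0$)
$d \left(-20\right) v{\left(5 \right)} = 0 \left(-20\right) 5 = 0 \cdot 5 = 0$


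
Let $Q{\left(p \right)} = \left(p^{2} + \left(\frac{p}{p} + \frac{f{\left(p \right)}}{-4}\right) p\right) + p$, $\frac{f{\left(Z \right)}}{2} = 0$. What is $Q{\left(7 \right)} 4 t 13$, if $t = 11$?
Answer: $36036$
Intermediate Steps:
$f{\left(Z \right)} = 0$ ($f{\left(Z \right)} = 2 \cdot 0 = 0$)
$Q{\left(p \right)} = p^{2} + 2 p$ ($Q{\left(p \right)} = \left(p^{2} + \left(\frac{p}{p} + \frac{0}{-4}\right) p\right) + p = \left(p^{2} + \left(1 + 0 \left(- \frac{1}{4}\right)\right) p\right) + p = \left(p^{2} + \left(1 + 0\right) p\right) + p = \left(p^{2} + 1 p\right) + p = \left(p^{2} + p\right) + p = \left(p + p^{2}\right) + p = p^{2} + 2 p$)
$Q{\left(7 \right)} 4 t 13 = 7 \left(2 + 7\right) 4 \cdot 11 \cdot 13 = 7 \cdot 9 \cdot 44 \cdot 13 = 63 \cdot 572 = 36036$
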